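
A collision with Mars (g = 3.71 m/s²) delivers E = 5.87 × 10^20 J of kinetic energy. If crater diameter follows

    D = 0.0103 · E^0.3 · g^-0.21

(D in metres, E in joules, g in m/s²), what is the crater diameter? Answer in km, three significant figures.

D ≈ 13.3 km

E^0.3 = (5.87 × 10^20)^0.3 = 1.701 × 10^6
g^-0.21 = 3.71^-0.21 = 0.7593
D = 0.0103 × 1.701 × 10^6 × 0.7593 = 13303 m
   = 13.30 km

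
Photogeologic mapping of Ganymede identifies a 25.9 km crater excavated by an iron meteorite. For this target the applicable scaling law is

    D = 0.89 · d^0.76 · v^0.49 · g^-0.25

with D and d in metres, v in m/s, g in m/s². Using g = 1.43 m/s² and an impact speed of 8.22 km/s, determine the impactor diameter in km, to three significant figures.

Rearranging for d: d = [D / (0.89 · 8220^0.49 · 1.43^-0.25)]^(1/0.76).
D = 25900 m.
8220^0.49 = 82.85
1.43^-0.25 = 0.9145
Denominator = 0.89 × 82.85 × 0.9145 = 67.43
D / 67.43 = 25900 / 67.43 = 384.1
d = 384.1^(1/0.76) = 384.1^1.3158 = 2515 m

d ≈ 2.52 km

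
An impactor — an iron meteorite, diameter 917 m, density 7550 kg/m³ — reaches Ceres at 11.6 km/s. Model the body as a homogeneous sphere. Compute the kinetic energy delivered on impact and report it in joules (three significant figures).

v = 11600 m/s.
Mass m = (π/6) ρ d³ = (π/6) × 7550 × (917)³ = 3.048 × 10^12 kg
E = ½ m v² = 0.5 × 3.048 × 10^12 × (11600)² = 2.051 × 10^20 J

E ≈ 2.05 × 10^20 J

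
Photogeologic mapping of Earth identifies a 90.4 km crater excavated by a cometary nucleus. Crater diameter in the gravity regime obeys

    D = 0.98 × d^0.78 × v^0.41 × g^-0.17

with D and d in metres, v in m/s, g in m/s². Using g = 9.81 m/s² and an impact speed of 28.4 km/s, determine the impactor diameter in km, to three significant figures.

Rearranging for d: d = [D / (0.98 · 28400^0.41 · 9.81^-0.17)]^(1/0.78).
D = 90400 m.
28400^0.41 = 66.97
9.81^-0.17 = 0.6783
Denominator = 0.98 × 66.97 × 0.6783 = 44.52
D / 44.52 = 90400 / 44.52 = 2031
d = 2031^(1/0.78) = 2031^1.2821 = 17411 m

d ≈ 17.4 km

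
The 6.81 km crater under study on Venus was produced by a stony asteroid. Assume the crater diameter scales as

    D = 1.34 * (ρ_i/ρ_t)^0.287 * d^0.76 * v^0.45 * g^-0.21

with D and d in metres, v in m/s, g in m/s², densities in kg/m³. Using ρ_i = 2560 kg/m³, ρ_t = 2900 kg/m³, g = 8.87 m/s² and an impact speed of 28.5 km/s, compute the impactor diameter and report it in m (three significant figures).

Rearranging for d: d = [D / (1.34 · (2560/2900)^0.287 · 28500^0.45 · 8.87^-0.21)]^(1/0.76).
D = 6810 m.
(2560/2900)^0.287 = 0.9648
28500^0.45 = 101.1
8.87^-0.21 = 0.6323
Denominator = 1.34 × 0.9648 × 101.1 × 0.6323 = 82.64
D / 82.64 = 6810 / 82.64 = 82.41
d = 82.41^(1/0.76) = 82.41^1.3158 = 331.9 m

d ≈ 332 m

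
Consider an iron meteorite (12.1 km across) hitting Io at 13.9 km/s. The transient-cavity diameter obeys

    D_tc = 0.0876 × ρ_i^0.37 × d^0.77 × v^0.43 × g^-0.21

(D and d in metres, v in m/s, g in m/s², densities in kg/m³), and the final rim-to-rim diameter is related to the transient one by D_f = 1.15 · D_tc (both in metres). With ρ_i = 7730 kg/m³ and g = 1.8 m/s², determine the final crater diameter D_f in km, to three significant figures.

In SI: d = 12100 m, v = 13900 m/s.
ρ_i^0.37 = 7730^0.37 = 27.46
d^0.77 = 12100^0.77 = 1392
v^0.43 = 13900^0.43 = 60.46
g^-0.21 = 1.8^-0.21 = 0.8839
D_tc = 0.0876 × 27.46 × 1392 × 60.46 × 0.8839 = 1.789 × 10^5 m
D_f = 1.15 × 1.789 × 10^5 = 2.057 × 10^5 m
     = 205.7 km

D_f ≈ 206 km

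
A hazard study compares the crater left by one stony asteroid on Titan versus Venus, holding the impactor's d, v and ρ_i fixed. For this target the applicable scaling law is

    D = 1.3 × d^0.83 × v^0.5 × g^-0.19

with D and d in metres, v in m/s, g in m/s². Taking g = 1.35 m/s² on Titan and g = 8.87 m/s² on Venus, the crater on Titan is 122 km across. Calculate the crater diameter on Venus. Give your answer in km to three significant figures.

D ≈ 85.3 km

All impactor-dependent factors cancel in the ratio, leaving D_Venus/D_Titan = (g_Venus/g_Titan)^-0.19.
(8.87/1.35)^-0.19 = 6.570^-0.19 = 0.6993
D_Venus = 0.6993 × 122 km = 85.3 km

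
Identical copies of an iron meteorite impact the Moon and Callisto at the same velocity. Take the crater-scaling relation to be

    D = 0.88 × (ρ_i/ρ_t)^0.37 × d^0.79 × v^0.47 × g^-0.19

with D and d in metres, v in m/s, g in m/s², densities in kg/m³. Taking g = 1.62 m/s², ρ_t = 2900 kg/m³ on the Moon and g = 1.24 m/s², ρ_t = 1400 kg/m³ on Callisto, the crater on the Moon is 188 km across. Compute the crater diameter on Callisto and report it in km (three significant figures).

The impactor-only factors (d, v, ρ_i) cancel in the ratio, leaving D_Callisto/D_Moon = (g_Callisto/g_Moon)^-0.19 · (ρ_t,Moon/ρ_t,Callisto)^0.37.
(1.24/1.62)^-0.19 = 0.7654^-0.19 = 1.052
(2900/1400)^0.37 = 2.071^0.37 = 1.309
Ratio = 1.052 × 1.309 = 1.377
D_Callisto = 1.377 × 188 km = 259 km

D ≈ 259 km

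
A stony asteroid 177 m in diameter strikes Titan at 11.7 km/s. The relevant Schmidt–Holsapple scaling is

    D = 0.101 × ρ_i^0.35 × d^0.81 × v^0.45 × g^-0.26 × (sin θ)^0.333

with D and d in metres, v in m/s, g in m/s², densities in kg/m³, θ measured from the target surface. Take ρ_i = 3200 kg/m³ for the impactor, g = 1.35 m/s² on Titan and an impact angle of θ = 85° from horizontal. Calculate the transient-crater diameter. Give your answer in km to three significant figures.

In SI units: v = 11700 m/s.
ρ_i^0.35 = 3200^0.35 = 16.86
d^0.81 = 177^0.81 = 66.20
v^0.45 = 11700^0.45 = 67.71
g^-0.26 = 1.35^-0.26 = 0.9249
(sin 85°)^0.333 = 0.9962^0.333 = 0.9987
D = 0.101 × 16.86 × 66.20 × 67.71 × 0.9249 × 0.9987 = 7050 m
   = 7.050 km

D ≈ 7.05 km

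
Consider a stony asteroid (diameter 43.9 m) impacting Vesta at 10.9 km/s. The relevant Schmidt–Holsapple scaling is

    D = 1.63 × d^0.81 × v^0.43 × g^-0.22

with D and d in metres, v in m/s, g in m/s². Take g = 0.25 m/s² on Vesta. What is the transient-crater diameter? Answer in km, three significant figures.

D ≈ 2.58 km

In SI units: v = 10900 m/s.
d^0.81 = 43.9^0.81 = 21.40
v^0.43 = 10900^0.43 = 54.46
g^-0.22 = 0.25^-0.22 = 1.357
D = 1.63 × 21.40 × 54.46 × 1.357 = 2578 m
   = 2.578 km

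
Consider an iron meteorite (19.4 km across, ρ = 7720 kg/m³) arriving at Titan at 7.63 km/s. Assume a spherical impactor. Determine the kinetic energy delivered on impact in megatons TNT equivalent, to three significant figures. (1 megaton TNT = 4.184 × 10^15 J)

E ≈ 2.05 × 10^8 Mt TNT

d = 19400 m; v = 7630 m/s.
Mass m = (π/6) ρ d³ = (π/6) × 7720 × (19400)³ = 2.951 × 10^16 kg
E = ½ m v² = 0.5 × 2.951 × 10^16 × (7630)² = 8.590 × 10^23 J
   = 8.590 × 10^23 / 4.184×10^15 = 2.053 × 10^8 Mt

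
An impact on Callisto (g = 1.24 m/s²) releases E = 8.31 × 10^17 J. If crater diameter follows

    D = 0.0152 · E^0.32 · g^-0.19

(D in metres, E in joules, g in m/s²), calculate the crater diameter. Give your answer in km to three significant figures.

E^0.32 = (8.31 × 10^17)^0.32 = 5.423 × 10^5
g^-0.19 = 1.24^-0.19 = 0.9600
D = 0.0152 × 5.423 × 10^5 × 0.9600 = 7913 m
   = 7.913 km

D ≈ 7.91 km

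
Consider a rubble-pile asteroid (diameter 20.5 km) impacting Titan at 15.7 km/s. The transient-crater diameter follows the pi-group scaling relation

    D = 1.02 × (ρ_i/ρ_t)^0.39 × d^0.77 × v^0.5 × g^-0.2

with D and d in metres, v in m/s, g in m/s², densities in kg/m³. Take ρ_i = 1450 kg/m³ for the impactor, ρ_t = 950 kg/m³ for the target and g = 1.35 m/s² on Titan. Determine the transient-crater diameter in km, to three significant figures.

In SI units: d = 20500 m, v = 15700 m/s.
(ρ_i/ρ_t)^0.39 = (1450/950)^0.39 = 1.179
d^0.77 = 20500^0.77 = 2090
v^0.5 = 15700^0.5 = 125.3
g^-0.2 = 1.35^-0.2 = 0.9417
D = 1.02 × 1.179 × 2090 × 125.3 × 0.9417 = 2.966 × 10^5 m
   = 296.6 km

D ≈ 297 km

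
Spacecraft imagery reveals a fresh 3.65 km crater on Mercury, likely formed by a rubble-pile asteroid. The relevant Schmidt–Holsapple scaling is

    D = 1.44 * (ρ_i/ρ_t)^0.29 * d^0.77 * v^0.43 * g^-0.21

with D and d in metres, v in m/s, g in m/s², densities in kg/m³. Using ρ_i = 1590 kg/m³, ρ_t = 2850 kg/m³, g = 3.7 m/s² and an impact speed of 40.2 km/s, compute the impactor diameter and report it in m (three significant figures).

Rearranging for d: d = [D / (1.44 · (1590/2850)^0.29 · 40200^0.43 · 3.7^-0.21)]^(1/0.77).
D = 3650 m.
(1590/2850)^0.29 = 0.8443
40200^0.43 = 95.46
3.7^-0.21 = 0.7598
Denominator = 1.44 × 0.8443 × 95.46 × 0.7598 = 88.18
D / 88.18 = 3650 / 88.18 = 41.39
d = 41.39^(1/0.77) = 41.39^1.2987 = 125.9 m

d ≈ 126 m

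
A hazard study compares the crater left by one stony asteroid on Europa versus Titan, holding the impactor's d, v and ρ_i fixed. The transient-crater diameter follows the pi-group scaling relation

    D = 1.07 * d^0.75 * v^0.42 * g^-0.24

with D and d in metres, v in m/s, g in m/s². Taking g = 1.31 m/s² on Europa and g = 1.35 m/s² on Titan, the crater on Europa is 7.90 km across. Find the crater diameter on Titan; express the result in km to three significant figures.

All impactor-dependent factors cancel in the ratio, leaving D_Titan/D_Europa = (g_Titan/g_Europa)^-0.24.
(1.35/1.31)^-0.24 = 1.031^-0.24 = 0.9927
D_Titan = 0.9927 × 7.90 km = 7.84 km

D ≈ 7.84 km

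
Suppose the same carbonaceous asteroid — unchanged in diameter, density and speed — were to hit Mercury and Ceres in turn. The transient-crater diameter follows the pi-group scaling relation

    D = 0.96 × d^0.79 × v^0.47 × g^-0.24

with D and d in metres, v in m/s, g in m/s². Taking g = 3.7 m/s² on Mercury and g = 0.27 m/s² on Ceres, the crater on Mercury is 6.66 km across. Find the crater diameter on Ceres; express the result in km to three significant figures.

D ≈ 12.5 km

All impactor-dependent factors cancel in the ratio, leaving D_Ceres/D_Mercury = (g_Ceres/g_Mercury)^-0.24.
(0.27/3.7)^-0.24 = 0.07297^-0.24 = 1.874
D_Ceres = 1.874 × 6.66 km = 12.5 km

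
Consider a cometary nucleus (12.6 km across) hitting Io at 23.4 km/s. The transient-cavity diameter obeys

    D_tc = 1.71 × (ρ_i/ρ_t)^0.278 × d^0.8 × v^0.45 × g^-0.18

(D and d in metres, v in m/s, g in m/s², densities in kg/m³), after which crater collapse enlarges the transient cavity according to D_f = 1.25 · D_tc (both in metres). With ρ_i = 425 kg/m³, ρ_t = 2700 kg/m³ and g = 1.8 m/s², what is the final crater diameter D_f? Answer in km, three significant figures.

In SI: d = 12600 m, v = 23400 m/s.
(ρ_i/ρ_t)^0.278 = (425/2700)^0.278 = 0.5981
d^0.8 = 12600^0.8 = 1907
v^0.45 = 23400^0.45 = 92.50
g^-0.18 = 1.8^-0.18 = 0.8996
D_tc = 1.71 × 0.5981 × 1907 × 92.50 × 0.8996 = 1.623 × 10^5 m
D_f = 1.25 × 1.623 × 10^5 = 2.029 × 10^5 m
     = 202.9 km

D_f ≈ 203 km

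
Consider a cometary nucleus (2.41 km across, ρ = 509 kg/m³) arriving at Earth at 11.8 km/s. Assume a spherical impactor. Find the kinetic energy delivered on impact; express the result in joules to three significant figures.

d = 2410 m; v = 11800 m/s.
Mass m = (π/6) ρ d³ = (π/6) × 509 × (2410)³ = 3.731 × 10^12 kg
E = ½ m v² = 0.5 × 3.731 × 10^12 × (11800)² = 2.598 × 10^20 J

E ≈ 2.60 × 10^20 J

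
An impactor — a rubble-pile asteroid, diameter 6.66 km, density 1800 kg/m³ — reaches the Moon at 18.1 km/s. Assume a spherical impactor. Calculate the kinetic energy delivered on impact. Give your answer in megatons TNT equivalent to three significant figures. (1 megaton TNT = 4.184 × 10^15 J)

E ≈ 1.09 × 10^7 Mt TNT

d = 6660 m; v = 18100 m/s.
Mass m = (π/6) ρ d³ = (π/6) × 1800 × (6660)³ = 2.784 × 10^14 kg
E = ½ m v² = 0.5 × 2.784 × 10^14 × (18100)² = 4.560 × 10^22 J
   = 4.560 × 10^22 / 4.184×10^15 = 1.090 × 10^7 Mt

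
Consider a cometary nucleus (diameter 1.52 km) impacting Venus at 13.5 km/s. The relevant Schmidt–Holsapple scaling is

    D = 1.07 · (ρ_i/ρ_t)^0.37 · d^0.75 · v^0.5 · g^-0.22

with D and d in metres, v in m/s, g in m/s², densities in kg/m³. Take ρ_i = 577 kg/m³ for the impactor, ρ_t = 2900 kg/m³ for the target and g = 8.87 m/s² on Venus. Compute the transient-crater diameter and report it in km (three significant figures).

In SI units: d = 1520 m, v = 13500 m/s.
(ρ_i/ρ_t)^0.37 = (577/2900)^0.37 = 0.5502
d^0.75 = 1520^0.75 = 243.4
v^0.5 = 13500^0.5 = 116.2
g^-0.22 = 8.87^-0.22 = 0.6187
D = 1.07 × 0.5502 × 243.4 × 116.2 × 0.6187 = 10302 m
   = 10.30 km

D ≈ 10.3 km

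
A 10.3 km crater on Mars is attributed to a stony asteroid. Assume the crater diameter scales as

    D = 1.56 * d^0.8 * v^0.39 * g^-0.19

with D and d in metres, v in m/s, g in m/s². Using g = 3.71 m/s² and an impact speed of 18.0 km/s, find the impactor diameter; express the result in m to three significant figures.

Rearranging for d: d = [D / (1.56 · 18000^0.39 · 3.71^-0.19)]^(1/0.8).
D = 10300 m.
18000^0.39 = 45.66
3.71^-0.19 = 0.7795
Denominator = 1.56 × 45.66 × 0.7795 = 55.52
D / 55.52 = 10300 / 55.52 = 185.5
d = 185.5^(1/0.8) = 185.5^1.25 = 684.6 m

d ≈ 685 m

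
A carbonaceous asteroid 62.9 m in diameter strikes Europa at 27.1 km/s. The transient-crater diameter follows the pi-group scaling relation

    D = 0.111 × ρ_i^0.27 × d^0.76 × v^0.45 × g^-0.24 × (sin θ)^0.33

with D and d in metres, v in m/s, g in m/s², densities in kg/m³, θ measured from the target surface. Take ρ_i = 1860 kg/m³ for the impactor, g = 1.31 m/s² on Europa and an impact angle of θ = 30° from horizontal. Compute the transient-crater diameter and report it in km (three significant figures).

D ≈ 1.45 km

In SI units: v = 27100 m/s.
ρ_i^0.27 = 1860^0.27 = 7.634
d^0.76 = 62.9^0.76 = 23.28
v^0.45 = 27100^0.45 = 98.82
g^-0.24 = 1.31^-0.24 = 0.9372
(sin 30°)^0.33 = 0.5000^0.33 = 0.7955
D = 0.111 × 7.634 × 23.28 × 98.82 × 0.9372 × 0.7955 = 1453 m
   = 1.453 km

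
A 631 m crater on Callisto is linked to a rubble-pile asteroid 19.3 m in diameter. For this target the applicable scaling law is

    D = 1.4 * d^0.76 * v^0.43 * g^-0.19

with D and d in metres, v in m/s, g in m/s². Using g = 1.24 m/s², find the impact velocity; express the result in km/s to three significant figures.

Rearranging for v: v = [D / (1.4 · 19.3^0.76 · 1.24^-0.19)]^(1/0.43).
19.3^0.76 = 9.485
1.24^-0.19 = 0.9600
Denominator = 1.4 × 9.485 × 0.9600 = 12.75
D / 12.75 = 631 / 12.75 = 49.49
v = 49.49^(1/0.43) = 49.49^2.3256 = 8725 m/s

v ≈ 8.73 km/s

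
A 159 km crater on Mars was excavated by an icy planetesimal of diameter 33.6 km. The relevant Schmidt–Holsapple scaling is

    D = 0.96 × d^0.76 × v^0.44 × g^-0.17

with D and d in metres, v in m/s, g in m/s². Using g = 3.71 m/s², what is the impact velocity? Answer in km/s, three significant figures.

Rearranging for v: v = [D / (0.96 · 33600^0.76 · 3.71^-0.17)]^(1/0.44).
D = 159000 m.
33600^0.76 = 2754
3.71^-0.17 = 0.8002
Denominator = 0.96 × 2754 × 0.8002 = 2116
D / 2116 = 159000 / 2116 = 75.14
v = 75.14^(1/0.44) = 75.14^2.2727 = 18335 m/s

v ≈ 18.3 km/s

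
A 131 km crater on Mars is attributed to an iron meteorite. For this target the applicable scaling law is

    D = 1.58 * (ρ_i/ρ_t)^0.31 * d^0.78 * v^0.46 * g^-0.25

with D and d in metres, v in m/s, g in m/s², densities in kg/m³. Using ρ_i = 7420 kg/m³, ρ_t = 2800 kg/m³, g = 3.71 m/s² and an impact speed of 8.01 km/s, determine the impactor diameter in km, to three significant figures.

d ≈ 10.4 km

Rearranging for d: d = [D / (1.58 · (7420/2800)^0.31 · 8010^0.46 · 3.71^-0.25)]^(1/0.78).
D = 131000 m.
(7420/2800)^0.31 = 1.353
8010^0.46 = 62.47
3.71^-0.25 = 0.7205
Denominator = 1.58 × 1.353 × 62.47 × 0.7205 = 96.22
D / 96.22 = 131000 / 96.22 = 1361
d = 1361^(1/0.78) = 1361^1.2821 = 10421 m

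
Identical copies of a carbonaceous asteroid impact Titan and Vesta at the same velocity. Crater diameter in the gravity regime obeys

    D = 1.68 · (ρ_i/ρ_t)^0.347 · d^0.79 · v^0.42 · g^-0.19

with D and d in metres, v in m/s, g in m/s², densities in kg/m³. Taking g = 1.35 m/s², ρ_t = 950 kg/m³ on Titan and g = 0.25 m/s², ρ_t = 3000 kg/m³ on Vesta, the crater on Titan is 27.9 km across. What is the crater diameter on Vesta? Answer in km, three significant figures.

The impactor-only factors (d, v, ρ_i) cancel in the ratio, leaving D_Vesta/D_Titan = (g_Vesta/g_Titan)^-0.19 · (ρ_t,Titan/ρ_t,Vesta)^0.347.
(0.25/1.35)^-0.19 = 0.1852^-0.19 = 1.378
(950/3000)^0.347 = 0.3167^0.347 = 0.6710
Ratio = 1.378 × 0.6710 = 0.9246
D_Vesta = 0.9246 × 27.9 km = 25.8 km

D ≈ 25.8 km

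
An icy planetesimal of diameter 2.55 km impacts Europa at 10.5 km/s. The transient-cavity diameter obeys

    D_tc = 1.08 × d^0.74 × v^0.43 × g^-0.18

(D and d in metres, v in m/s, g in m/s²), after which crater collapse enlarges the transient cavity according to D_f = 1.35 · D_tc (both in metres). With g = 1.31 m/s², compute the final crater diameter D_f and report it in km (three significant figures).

In SI: d = 2550 m, v = 10500 m/s.
d^0.74 = 2550^0.74 = 331.8
v^0.43 = 10500^0.43 = 53.59
g^-0.18 = 1.31^-0.18 = 0.9526
D_tc = 1.08 × 331.8 × 53.59 × 0.9526 = 18290 m
D_f = 1.35 × 18290 = 24692 m
     = 24.69 km

D_f ≈ 24.7 km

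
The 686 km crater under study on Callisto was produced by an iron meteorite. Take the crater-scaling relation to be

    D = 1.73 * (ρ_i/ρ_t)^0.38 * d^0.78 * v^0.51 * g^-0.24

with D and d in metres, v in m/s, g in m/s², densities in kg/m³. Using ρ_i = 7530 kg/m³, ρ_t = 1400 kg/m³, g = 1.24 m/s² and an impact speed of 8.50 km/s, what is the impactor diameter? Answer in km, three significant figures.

Rearranging for d: d = [D / (1.73 · (7530/1400)^0.38 · 8500^0.51 · 1.24^-0.24)]^(1/0.78).
D = 686000 m.
(7530/1400)^0.38 = 1.895
8500^0.51 = 100.9
1.24^-0.24 = 0.9497
Denominator = 1.73 × 1.895 × 100.9 × 0.9497 = 314.1
D / 314.1 = 686000 / 314.1 = 2184
d = 2184^(1/0.78) = 2184^1.2821 = 19110 m

d ≈ 19.1 km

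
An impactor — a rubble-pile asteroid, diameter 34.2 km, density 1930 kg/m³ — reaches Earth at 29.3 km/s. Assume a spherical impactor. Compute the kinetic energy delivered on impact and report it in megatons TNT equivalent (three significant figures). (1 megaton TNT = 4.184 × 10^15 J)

E ≈ 4.15 × 10^9 Mt TNT

d = 34200 m; v = 29300 m/s.
Mass m = (π/6) ρ d³ = (π/6) × 1930 × (34200)³ = 4.042 × 10^16 kg
E = ½ m v² = 0.5 × 4.042 × 10^16 × (29300)² = 1.735 × 10^25 J
   = 1.735 × 10^25 / 4.184×10^15 = 4.147 × 10^9 Mt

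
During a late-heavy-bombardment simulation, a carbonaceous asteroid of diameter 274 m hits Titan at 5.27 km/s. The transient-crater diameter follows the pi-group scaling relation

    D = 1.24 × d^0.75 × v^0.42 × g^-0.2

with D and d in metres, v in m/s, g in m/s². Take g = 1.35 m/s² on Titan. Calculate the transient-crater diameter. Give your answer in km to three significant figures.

In SI units: v = 5270 m/s.
d^0.75 = 274^0.75 = 67.35
v^0.42 = 5270^0.42 = 36.57
g^-0.2 = 1.35^-0.2 = 0.9417
D = 1.24 × 67.35 × 36.57 × 0.9417 = 2876 m
   = 2.876 km

D ≈ 2.88 km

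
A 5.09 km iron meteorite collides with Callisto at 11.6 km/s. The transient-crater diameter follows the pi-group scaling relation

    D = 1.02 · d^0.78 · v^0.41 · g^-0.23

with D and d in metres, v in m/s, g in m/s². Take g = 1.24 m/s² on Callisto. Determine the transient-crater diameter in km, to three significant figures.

D ≈ 35.1 km

In SI units: d = 5090 m, v = 11600 m/s.
d^0.78 = 5090^0.78 = 778.5
v^0.41 = 11600^0.41 = 46.39
g^-0.23 = 1.24^-0.23 = 0.9517
D = 1.02 × 778.5 × 46.39 × 0.9517 = 35058 m
   = 35.06 km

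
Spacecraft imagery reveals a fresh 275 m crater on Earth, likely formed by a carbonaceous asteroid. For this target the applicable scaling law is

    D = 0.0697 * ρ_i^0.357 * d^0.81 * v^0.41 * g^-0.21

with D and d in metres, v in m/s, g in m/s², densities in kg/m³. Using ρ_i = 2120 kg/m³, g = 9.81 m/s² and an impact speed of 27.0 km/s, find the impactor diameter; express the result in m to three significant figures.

Rearranging for d: d = [D / (0.0697 · 2120^0.357 · 27000^0.41 · 9.81^-0.21)]^(1/0.81).
2120^0.357 = 15.40
27000^0.41 = 65.59
9.81^-0.21 = 0.6191
Denominator = 0.0697 × 15.40 × 65.59 × 0.6191 = 43.59
D / 43.59 = 275 / 43.59 = 6.309
d = 6.309^(1/0.81) = 6.309^1.2346 = 9.719 m

d ≈ 9.72 m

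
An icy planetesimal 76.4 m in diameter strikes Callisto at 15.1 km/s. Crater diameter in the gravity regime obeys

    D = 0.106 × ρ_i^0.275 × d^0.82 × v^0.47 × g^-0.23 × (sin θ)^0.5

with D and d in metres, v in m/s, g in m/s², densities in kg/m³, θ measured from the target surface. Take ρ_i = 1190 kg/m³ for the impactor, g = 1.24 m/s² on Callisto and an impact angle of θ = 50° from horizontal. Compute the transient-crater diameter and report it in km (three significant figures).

In SI units: v = 15100 m/s.
ρ_i^0.275 = 1190^0.275 = 7.011
d^0.82 = 76.4^0.82 = 35.01
v^0.47 = 15100^0.47 = 92.07
g^-0.23 = 1.24^-0.23 = 0.9517
(sin 50°)^0.5 = 0.7660^0.5 = 0.8752
D = 0.106 × 7.011 × 35.01 × 92.07 × 0.9517 × 0.8752 = 1995 m
   = 1.995 km

D ≈ 2.00 km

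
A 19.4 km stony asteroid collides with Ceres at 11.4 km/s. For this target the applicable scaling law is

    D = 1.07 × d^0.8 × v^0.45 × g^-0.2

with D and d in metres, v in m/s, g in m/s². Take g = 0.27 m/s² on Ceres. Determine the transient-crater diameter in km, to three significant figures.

D ≈ 251 km

In SI units: d = 19400 m, v = 11400 m/s.
d^0.8 = 19400^0.8 = 2693
v^0.45 = 11400^0.45 = 66.93
g^-0.2 = 0.27^-0.2 = 1.299
D = 1.07 × 2693 × 66.93 × 1.299 = 2.505 × 10^5 m
   = 250.5 km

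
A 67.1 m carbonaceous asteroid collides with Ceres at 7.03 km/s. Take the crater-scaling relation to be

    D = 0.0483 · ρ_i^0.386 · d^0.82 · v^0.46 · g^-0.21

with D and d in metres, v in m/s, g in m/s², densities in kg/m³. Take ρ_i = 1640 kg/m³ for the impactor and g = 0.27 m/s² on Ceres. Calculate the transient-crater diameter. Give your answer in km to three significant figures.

D ≈ 2.05 km

In SI units: v = 7030 m/s.
ρ_i^0.386 = 1640^0.386 = 17.42
d^0.82 = 67.1^0.82 = 31.47
v^0.46 = 7030^0.46 = 58.83
g^-0.21 = 0.27^-0.21 = 1.316
D = 0.0483 × 17.42 × 31.47 × 58.83 × 1.316 = 2050 m
   = 2.050 km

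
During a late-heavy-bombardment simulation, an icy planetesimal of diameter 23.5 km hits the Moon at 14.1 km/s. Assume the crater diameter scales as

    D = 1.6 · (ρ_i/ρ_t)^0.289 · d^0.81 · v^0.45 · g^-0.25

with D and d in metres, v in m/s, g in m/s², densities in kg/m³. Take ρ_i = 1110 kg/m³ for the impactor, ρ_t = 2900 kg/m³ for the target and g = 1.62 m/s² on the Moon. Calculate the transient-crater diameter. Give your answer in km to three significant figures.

D ≈ 275 km

In SI units: d = 23500 m, v = 14100 m/s.
(ρ_i/ρ_t)^0.289 = (1110/2900)^0.289 = 0.7576
d^0.81 = 23500^0.81 = 3472
v^0.45 = 14100^0.45 = 73.65
g^-0.25 = 1.62^-0.25 = 0.8864
D = 1.6 × 0.7576 × 3472 × 73.65 × 0.8864 = 2.748 × 10^5 m
   = 274.8 km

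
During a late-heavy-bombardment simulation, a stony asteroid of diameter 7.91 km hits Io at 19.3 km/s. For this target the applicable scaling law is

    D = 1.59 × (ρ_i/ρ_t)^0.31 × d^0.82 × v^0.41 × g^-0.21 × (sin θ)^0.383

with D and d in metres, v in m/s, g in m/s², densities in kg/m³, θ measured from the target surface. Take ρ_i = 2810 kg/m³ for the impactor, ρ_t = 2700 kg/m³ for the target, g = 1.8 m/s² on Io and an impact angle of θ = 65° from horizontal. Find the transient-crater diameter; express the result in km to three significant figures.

In SI units: d = 7910 m, v = 19300 m/s.
(ρ_i/ρ_t)^0.31 = (2810/2700)^0.31 = 1.012
d^0.82 = 7910^0.82 = 1572
v^0.41 = 19300^0.41 = 57.16
g^-0.21 = 1.8^-0.21 = 0.8839
(sin 65°)^0.383 = 0.9063^0.383 = 0.9630
D = 1.59 × 1.012 × 1572 × 57.16 × 0.8839 × 0.9630 = 1.231 × 10^5 m
   = 123.1 km

D ≈ 123 km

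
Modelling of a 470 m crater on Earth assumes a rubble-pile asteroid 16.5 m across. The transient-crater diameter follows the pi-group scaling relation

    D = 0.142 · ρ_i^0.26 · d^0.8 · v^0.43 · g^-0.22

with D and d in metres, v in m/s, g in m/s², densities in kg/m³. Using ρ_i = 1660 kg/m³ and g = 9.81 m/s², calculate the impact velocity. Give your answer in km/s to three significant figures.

Rearranging for v: v = [D / (0.142 · 1660^0.26 · 16.5^0.8 · 9.81^-0.22)]^(1/0.43).
1660^0.26 = 6.874
16.5^0.8 = 9.419
9.81^-0.22 = 0.6051
Denominator = 0.142 × 6.874 × 9.419 × 0.6051 = 5.563
D / 5.563 = 470 / 5.563 = 84.49
v = 84.49^(1/0.43) = 84.49^2.3256 = 30268 m/s

v ≈ 30.3 km/s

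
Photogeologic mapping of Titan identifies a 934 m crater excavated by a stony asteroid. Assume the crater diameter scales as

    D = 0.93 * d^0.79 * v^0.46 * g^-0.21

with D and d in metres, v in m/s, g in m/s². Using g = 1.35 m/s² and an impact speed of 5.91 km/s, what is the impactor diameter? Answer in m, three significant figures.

d ≈ 43.5 m

Rearranging for d: d = [D / (0.93 · 5910^0.46 · 1.35^-0.21)]^(1/0.79).
5910^0.46 = 54.32
1.35^-0.21 = 0.9389
Denominator = 0.93 × 54.32 × 0.9389 = 47.43
D / 47.43 = 934 / 47.43 = 19.69
d = 19.69^(1/0.79) = 19.69^1.2658 = 43.48 m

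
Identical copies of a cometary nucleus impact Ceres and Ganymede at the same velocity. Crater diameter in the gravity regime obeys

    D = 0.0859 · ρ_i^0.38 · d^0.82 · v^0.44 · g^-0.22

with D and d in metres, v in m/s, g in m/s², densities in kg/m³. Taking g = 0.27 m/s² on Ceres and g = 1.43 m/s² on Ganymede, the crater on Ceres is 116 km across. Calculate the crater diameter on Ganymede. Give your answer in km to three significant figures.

D ≈ 80.4 km

All impactor-dependent factors cancel in the ratio, leaving D_Ganymede/D_Ceres = (g_Ganymede/g_Ceres)^-0.22.
(1.43/0.27)^-0.22 = 5.296^-0.22 = 0.6930
D_Ganymede = 0.6930 × 116 km = 80.4 km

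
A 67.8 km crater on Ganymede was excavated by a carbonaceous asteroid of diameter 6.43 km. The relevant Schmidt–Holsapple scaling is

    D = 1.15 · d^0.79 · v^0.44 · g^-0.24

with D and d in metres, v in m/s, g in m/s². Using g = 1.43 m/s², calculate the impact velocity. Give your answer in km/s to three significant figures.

v ≈ 12.3 km/s

Rearranging for v: v = [D / (1.15 · 6430^0.79 · 1.43^-0.24)]^(1/0.44).
D = 67800 m.
6430^0.79 = 1020
1.43^-0.24 = 0.9177
Denominator = 1.15 × 1020 × 0.9177 = 1076
D / 1076 = 67800 / 1076 = 63.01
v = 63.01^(1/0.44) = 63.01^2.2727 = 12289 m/s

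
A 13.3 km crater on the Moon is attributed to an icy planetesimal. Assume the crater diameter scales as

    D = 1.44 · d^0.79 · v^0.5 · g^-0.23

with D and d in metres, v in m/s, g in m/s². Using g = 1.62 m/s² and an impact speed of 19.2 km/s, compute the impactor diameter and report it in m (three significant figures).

Rearranging for d: d = [D / (1.44 · 19200^0.5 · 1.62^-0.23)]^(1/0.79).
D = 13300 m.
19200^0.5 = 138.6
1.62^-0.23 = 0.8950
Denominator = 1.44 × 138.6 × 0.8950 = 178.6
D / 178.6 = 13300 / 178.6 = 74.47
d = 74.47^(1/0.79) = 74.47^1.2658 = 234.2 m

d ≈ 234 m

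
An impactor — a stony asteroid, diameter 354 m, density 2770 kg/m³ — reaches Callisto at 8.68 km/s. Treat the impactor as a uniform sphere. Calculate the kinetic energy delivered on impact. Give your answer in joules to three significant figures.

v = 8680 m/s.
Mass m = (π/6) ρ d³ = (π/6) × 2770 × (354)³ = 6.434 × 10^10 kg
E = ½ m v² = 0.5 × 6.434 × 10^10 × (8680)² = 2.424 × 10^18 J

E ≈ 2.42 × 10^18 J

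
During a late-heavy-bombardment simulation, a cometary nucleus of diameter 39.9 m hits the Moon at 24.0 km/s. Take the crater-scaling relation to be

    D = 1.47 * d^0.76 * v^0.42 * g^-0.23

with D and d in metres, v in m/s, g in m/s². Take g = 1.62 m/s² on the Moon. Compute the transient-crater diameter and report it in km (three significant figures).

D ≈ 1.50 km

In SI units: v = 24000 m/s.
d^0.76 = 39.9^0.76 = 16.47
v^0.42 = 24000^0.42 = 69.13
g^-0.23 = 1.62^-0.23 = 0.8950
D = 1.47 × 16.47 × 69.13 × 0.8950 = 1498 m
   = 1.498 km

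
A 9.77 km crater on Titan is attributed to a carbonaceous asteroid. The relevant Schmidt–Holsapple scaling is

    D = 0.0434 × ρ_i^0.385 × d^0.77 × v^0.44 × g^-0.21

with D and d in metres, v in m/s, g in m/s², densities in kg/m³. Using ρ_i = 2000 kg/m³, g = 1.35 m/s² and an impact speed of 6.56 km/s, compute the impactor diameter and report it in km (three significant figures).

d ≈ 1.43 km

Rearranging for d: d = [D / (0.0434 · 2000^0.385 · 6560^0.44 · 1.35^-0.21)]^(1/0.77).
D = 9770 m.
2000^0.385 = 18.66
6560^0.44 = 47.80
1.35^-0.21 = 0.9389
Denominator = 0.0434 × 18.66 × 47.80 × 0.9389 = 36.35
D / 36.35 = 9770 / 36.35 = 268.8
d = 268.8^(1/0.77) = 268.8^1.2987 = 1429 m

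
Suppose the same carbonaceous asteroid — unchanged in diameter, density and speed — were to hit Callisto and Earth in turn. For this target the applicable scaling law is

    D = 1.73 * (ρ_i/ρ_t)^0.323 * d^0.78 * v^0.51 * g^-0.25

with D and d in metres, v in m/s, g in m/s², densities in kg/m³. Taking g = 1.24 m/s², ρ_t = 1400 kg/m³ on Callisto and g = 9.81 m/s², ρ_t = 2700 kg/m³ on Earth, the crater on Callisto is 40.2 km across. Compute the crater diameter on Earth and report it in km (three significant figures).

The impactor-only factors (d, v, ρ_i) cancel in the ratio, leaving D_Earth/D_Callisto = (g_Earth/g_Callisto)^-0.25 · (ρ_t,Callisto/ρ_t,Earth)^0.323.
(9.81/1.24)^-0.25 = 7.911^-0.25 = 0.5963
(1400/2700)^0.323 = 0.5185^0.323 = 0.8088
Ratio = 0.5963 × 0.8088 = 0.4823
D_Earth = 0.4823 × 40.2 km = 19.4 km

D ≈ 19.4 km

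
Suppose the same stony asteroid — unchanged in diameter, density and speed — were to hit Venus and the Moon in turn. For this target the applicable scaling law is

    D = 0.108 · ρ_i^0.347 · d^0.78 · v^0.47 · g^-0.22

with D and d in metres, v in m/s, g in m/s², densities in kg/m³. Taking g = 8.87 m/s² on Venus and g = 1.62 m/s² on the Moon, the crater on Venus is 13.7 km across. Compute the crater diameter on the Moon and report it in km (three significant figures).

All impactor-dependent factors cancel in the ratio, leaving D_Moon/D_Venus = (g_Moon/g_Venus)^-0.22.
(1.62/8.87)^-0.22 = 0.1826^-0.22 = 1.454
D_Moon = 1.454 × 13.7 km = 19.9 km

D ≈ 19.9 km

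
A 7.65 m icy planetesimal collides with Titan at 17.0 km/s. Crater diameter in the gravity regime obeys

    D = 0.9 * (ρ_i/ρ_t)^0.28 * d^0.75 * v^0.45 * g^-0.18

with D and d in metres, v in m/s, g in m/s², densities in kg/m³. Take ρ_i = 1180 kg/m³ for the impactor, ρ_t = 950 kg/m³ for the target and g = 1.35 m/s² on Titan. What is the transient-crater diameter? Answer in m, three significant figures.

D ≈ 334 m

In SI units: v = 17000 m/s.
(ρ_i/ρ_t)^0.28 = (1180/950)^0.28 = 1.063
d^0.75 = 7.65^0.75 = 4.600
v^0.45 = 17000^0.45 = 80.11
g^-0.18 = 1.35^-0.18 = 0.9474
D = 0.9 × 1.063 × 4.600 × 80.11 × 0.9474 = 334.0 m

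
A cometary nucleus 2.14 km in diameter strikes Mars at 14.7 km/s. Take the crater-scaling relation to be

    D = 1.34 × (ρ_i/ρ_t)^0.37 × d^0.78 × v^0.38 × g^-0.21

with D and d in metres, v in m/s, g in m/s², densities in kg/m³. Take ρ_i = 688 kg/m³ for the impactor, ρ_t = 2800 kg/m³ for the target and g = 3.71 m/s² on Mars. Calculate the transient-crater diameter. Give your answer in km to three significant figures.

D ≈ 9.19 km

In SI units: d = 2140 m, v = 14700 m/s.
(ρ_i/ρ_t)^0.37 = (688/2800)^0.37 = 0.5949
d^0.78 = 2140^0.78 = 396.0
v^0.38 = 14700^0.38 = 38.33
g^-0.21 = 3.71^-0.21 = 0.7593
D = 1.34 × 0.5949 × 396.0 × 38.33 × 0.7593 = 9187 m
   = 9.187 km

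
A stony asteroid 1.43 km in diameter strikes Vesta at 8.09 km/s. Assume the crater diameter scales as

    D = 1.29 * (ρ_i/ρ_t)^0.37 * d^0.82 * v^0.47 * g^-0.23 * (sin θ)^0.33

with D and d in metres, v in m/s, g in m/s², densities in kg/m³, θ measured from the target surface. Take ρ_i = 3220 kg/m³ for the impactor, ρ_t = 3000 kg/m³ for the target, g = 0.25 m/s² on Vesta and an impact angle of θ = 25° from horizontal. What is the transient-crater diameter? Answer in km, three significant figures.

D ≈ 36.4 km

In SI units: d = 1430 m, v = 8090 m/s.
(ρ_i/ρ_t)^0.37 = (3220/3000)^0.37 = 1.027
d^0.82 = 1430^0.82 = 386.7
v^0.47 = 8090^0.47 = 68.67
g^-0.23 = 0.25^-0.23 = 1.376
(sin 25°)^0.33 = 0.4226^0.33 = 0.7526
D = 1.29 × 1.027 × 386.7 × 68.67 × 1.376 × 0.7526 = 36432 m
   = 36.43 km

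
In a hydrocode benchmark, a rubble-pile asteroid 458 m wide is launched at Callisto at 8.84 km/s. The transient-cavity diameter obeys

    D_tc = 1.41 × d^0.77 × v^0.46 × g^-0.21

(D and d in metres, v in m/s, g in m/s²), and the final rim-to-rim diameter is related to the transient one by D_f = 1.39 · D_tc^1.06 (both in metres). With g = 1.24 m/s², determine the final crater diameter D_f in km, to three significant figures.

v = 8840 m/s.
d^0.77 = 458^0.77 = 111.9
v^0.46 = 8840^0.46 = 65.37
g^-0.21 = 1.24^-0.21 = 0.9558
D_tc = 1.41 × 111.9 × 65.37 × 0.9558 = 9858 m
D_f = 1.39 × (9858)^1.06 = 23792 m
     = 23.79 km

D_f ≈ 23.8 km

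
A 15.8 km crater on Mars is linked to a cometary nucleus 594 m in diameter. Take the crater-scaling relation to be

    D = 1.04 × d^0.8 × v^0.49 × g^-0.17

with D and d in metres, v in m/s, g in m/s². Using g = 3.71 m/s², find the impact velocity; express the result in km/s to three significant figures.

v ≈ 16.0 km/s

Rearranging for v: v = [D / (1.04 · 594^0.8 · 3.71^-0.17)]^(1/0.49).
D = 15800 m.
594^0.8 = 165.6
3.71^-0.17 = 0.8002
Denominator = 1.04 × 165.6 × 0.8002 = 137.8
D / 137.8 = 15800 / 137.8 = 114.7
v = 114.7^(1/0.49) = 114.7^2.0408 = 15965 m/s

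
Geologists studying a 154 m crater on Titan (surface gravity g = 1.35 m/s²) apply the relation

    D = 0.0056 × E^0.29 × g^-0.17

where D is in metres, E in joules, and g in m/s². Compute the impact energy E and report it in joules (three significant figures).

Rearranging: E = [D / (0.0056 · g^-0.17)]^(1/0.29).
g^-0.17 = 1.35^-0.17 = 0.9503
D / (0.0056 × 0.9503) = 154 / (5.322 × 10^-3) = 2.894 × 10^4
E = (2.894 × 10^4)^3.4483 = 2.424 × 10^15 J

E ≈ 2.42 × 10^15 J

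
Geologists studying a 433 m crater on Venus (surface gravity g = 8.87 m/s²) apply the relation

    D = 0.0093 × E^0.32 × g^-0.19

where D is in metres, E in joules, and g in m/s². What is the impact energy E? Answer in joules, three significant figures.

E ≈ 1.41 × 10^15 J

Rearranging: E = [D / (0.0093 · g^-0.19)]^(1/0.32).
g^-0.19 = 8.87^-0.19 = 0.6605
D / (0.0093 × 0.6605) = 433 / (6.143 × 10^-3) = 7.049 × 10^4
E = (7.049 × 10^4)^3.125 = 1.414 × 10^15 J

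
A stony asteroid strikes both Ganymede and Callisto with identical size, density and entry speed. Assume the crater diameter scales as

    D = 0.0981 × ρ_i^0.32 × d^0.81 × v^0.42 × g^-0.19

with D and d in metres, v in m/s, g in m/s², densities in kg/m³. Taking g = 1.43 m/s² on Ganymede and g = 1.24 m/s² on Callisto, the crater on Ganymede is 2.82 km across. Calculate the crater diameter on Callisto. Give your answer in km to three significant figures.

D ≈ 2.90 km

All impactor-dependent factors cancel in the ratio, leaving D_Callisto/D_Ganymede = (g_Callisto/g_Ganymede)^-0.19.
(1.24/1.43)^-0.19 = 0.8671^-0.19 = 1.027
D_Callisto = 1.027 × 2.82 km = 2.90 km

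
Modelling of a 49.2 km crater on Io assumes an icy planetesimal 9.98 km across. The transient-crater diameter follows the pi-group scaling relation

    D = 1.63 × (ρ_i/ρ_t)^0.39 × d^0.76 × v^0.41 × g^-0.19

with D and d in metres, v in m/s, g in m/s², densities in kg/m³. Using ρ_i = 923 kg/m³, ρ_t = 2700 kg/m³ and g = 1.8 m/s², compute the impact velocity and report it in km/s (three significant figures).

v ≈ 11.9 km/s

Rearranging for v: v = [D / (1.63 · (923/2700)^0.39 · 9980^0.76 · 1.8^-0.19)]^(1/0.41).
D = 49200 m.
(923/2700)^0.39 = 0.6580
9980^0.76 = 1095
1.8^-0.19 = 0.8943
Denominator = 1.63 × 0.6580 × 1095 × 0.8943 = 1050
D / 1050 = 49200 / 1050 = 46.86
v = 46.86^(1/0.41) = 46.86^2.439 = 11887 m/s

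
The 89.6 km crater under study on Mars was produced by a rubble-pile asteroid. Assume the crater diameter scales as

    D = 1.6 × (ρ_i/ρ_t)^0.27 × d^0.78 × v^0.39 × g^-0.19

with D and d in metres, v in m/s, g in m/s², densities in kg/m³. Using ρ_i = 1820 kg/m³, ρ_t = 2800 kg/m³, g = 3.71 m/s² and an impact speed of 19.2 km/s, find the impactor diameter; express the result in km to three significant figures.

d ≈ 14.1 km

Rearranging for d: d = [D / (1.6 · (1820/2800)^0.27 · 19200^0.39 · 3.71^-0.19)]^(1/0.78).
D = 89600 m.
(1820/2800)^0.27 = 0.8902
19200^0.39 = 46.83
3.71^-0.19 = 0.7795
Denominator = 1.6 × 0.8902 × 46.83 × 0.7795 = 51.99
D / 51.99 = 89600 / 51.99 = 1723
d = 1723^(1/0.78) = 1723^1.2821 = 14101 m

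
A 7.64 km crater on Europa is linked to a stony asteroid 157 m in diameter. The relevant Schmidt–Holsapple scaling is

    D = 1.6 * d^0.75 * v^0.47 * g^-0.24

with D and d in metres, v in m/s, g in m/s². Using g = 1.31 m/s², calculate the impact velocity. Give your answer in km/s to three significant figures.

Rearranging for v: v = [D / (1.6 · 157^0.75 · 1.31^-0.24)]^(1/0.47).
D = 7640 m.
157^0.75 = 44.35
1.31^-0.24 = 0.9372
Denominator = 1.6 × 44.35 × 0.9372 = 66.50
D / 66.50 = 7640 / 66.50 = 114.9
v = 114.9^(1/0.47) = 114.9^2.1277 = 24196 m/s

v ≈ 24.2 km/s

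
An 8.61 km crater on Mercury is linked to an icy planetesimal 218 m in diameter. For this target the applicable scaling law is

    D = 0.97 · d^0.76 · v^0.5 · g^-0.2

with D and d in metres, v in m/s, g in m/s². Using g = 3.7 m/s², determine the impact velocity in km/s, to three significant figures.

v ≈ 37.1 km/s

Rearranging for v: v = [D / (0.97 · 218^0.76 · 3.7^-0.2)]^(1/0.5).
D = 8610 m.
218^0.76 = 59.87
3.7^-0.2 = 0.7698
Denominator = 0.97 × 59.87 × 0.7698 = 44.71
D / 44.71 = 8610 / 44.71 = 192.6
v = 192.6^(1/0.5) = 192.6^2 = 37095 m/s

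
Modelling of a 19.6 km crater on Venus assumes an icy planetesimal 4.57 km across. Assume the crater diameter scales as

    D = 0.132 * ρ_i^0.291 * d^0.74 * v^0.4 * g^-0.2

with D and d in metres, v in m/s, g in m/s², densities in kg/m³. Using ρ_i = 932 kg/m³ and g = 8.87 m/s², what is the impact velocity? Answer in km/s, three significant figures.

v ≈ 29.7 km/s

Rearranging for v: v = [D / (0.132 · 932^0.291 · 4570^0.74 · 8.87^-0.2)]^(1/0.4).
D = 19600 m.
932^0.291 = 7.313
4570^0.74 = 510.9
8.87^-0.2 = 0.6463
Denominator = 0.132 × 7.313 × 510.9 × 0.6463 = 318.7
D / 318.7 = 19600 / 318.7 = 61.50
v = 61.50^(1/0.4) = 61.50^2.5 = 29661 m/s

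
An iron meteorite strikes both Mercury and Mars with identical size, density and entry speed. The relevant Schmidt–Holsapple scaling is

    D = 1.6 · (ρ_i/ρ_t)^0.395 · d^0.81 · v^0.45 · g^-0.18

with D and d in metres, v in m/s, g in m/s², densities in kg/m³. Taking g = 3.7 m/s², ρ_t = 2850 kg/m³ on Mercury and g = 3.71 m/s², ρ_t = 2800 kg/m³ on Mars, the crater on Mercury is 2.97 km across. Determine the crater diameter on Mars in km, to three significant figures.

The impactor-only factors (d, v, ρ_i) cancel in the ratio, leaving D_Mars/D_Mercury = (g_Mars/g_Mercury)^-0.18 · (ρ_t,Mercury/ρ_t,Mars)^0.395.
(3.71/3.7)^-0.18 = 1.003^-0.18 = 0.9995
(2850/2800)^0.395 = 1.018^0.395 = 1.007
Ratio = 0.9995 × 1.007 = 1.006
D_Mars = 1.006 × 2.97 km = 2.99 km

D ≈ 2.99 km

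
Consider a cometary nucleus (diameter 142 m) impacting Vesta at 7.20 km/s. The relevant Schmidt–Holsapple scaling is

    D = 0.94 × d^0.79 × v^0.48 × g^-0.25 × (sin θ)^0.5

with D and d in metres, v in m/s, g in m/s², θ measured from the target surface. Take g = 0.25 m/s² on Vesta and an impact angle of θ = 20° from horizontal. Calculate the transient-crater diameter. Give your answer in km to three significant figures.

D ≈ 2.77 km

In SI units: v = 7200 m/s.
d^0.79 = 142^0.79 = 50.15
v^0.48 = 7200^0.48 = 71.04
g^-0.25 = 0.25^-0.25 = 1.414
(sin 20°)^0.5 = 0.3420^0.5 = 0.5848
D = 0.94 × 50.15 × 71.04 × 1.414 × 0.5848 = 2769 m
   = 2.769 km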